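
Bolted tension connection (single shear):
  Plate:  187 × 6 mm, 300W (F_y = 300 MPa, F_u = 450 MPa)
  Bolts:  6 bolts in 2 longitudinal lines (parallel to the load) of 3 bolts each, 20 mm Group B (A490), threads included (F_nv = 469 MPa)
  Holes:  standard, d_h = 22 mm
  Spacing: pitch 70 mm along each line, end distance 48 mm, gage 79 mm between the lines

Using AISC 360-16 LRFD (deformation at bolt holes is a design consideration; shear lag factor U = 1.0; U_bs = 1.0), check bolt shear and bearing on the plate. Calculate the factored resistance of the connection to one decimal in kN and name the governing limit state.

568.6 kN (bearing governs)

Bolt shear: A_b = π(20)²/4 = 314.16 mm². φR_n = 0.75 × 469 × 314.16 × 6 × 1 = 663.0 kN.
Bearing (6 mm plate, F_u = 450 MPa): end bolts L_c = 48 − 22/2 = 37, R_n = min(1.2×37×6×450, 2.4×20×6×450) = 119.88 kN/bolt; interior L_c = 70 − 22 = 48, R_n = 129.6 kN/bolt. φR_n = 0.75 × (2×119.88 + 4×129.6) = 568.6 kN.
Governing: min(663.0, 568.6) = 568.6 kN → bearing.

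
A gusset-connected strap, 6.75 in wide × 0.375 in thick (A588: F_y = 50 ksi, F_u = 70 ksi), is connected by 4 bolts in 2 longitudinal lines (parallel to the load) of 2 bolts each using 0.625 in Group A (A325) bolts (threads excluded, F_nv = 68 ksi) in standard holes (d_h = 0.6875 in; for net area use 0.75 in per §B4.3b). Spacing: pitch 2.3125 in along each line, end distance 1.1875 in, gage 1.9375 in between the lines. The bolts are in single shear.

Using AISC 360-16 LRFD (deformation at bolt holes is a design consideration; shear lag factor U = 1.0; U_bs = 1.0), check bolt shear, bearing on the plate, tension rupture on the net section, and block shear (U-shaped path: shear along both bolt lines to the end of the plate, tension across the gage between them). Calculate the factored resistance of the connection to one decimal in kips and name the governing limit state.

62.6 kips (bolt shear governs)

Bolt shear: A_b = π(0.625)²/4 = 0.3068 in². φR_n = 0.75 × 68 × 0.3068 × 4 × 1 = 62.6 kips.
Bearing (0.375 in plate, F_u = 70 ksi): end bolts L_c = 1.1875 − 0.6875/2 = 0.84375, R_n = min(1.2×0.84375×0.375×70, 2.4×0.625×0.375×70) = 26.578 kips/bolt; interior L_c = 2.3125 − 0.6875 = 1.625, R_n = 39.375 kips/bolt. φR_n = 0.75 × (2×26.578 + 2×39.375) = 98.9 kips.
Tension rupture (net): A_n = (6.75 − 2×0.75)×0.375 = 1.9688 in² (U = 1.0, A_e = A_n). φR_n = 0.75 × 70 × 1.9688 = 103.4 kips.
Block shear: shear path 2×[1.1875+1×2.3125] = 2×3.5 in, A_gv = 2.625, A_nv = 2×(3.5 − 1.5×0.75)×0.375 = 1.7813 in²; tension across gage: (1.9375 − 1×0.75)×0.375 = 0.44531 in². R_n = min(0.6×70×1.7813, 0.6×50×2.625) + 1.0×70×0.44531 = min(74.815, 78.75) + 31.172 = 105.99 kips. φR_n = 0.75 × 105.99 = 79.5 kips.
Governing: min(62.6, 98.9, 103.4, 79.5) = 62.6 kips → bolt shear.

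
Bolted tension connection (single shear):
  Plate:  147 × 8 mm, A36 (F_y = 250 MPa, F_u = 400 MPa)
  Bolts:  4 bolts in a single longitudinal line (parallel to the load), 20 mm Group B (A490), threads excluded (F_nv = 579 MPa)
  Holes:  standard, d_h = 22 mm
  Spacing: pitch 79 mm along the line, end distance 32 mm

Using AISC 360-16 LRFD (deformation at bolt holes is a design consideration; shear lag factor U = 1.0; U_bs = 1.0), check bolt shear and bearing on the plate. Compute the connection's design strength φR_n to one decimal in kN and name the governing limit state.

406.1 kN (bearing governs)

Bolt shear: A_b = π(20)²/4 = 314.16 mm². φR_n = 0.75 × 579 × 314.16 × 4 × 1 = 545.7 kN.
Bearing (8 mm plate, F_u = 400 MPa): end bolts L_c = 32 − 22/2 = 21, R_n = min(1.2×21×8×400, 2.4×20×8×400) = 80.64 kN/bolt; interior L_c = 79 − 22 = 57, R_n = 153.6 kN/bolt. φR_n = 0.75 × (1×80.64 + 3×153.6) = 406.1 kN.
Governing: min(545.7, 406.1) = 406.1 kN → bearing.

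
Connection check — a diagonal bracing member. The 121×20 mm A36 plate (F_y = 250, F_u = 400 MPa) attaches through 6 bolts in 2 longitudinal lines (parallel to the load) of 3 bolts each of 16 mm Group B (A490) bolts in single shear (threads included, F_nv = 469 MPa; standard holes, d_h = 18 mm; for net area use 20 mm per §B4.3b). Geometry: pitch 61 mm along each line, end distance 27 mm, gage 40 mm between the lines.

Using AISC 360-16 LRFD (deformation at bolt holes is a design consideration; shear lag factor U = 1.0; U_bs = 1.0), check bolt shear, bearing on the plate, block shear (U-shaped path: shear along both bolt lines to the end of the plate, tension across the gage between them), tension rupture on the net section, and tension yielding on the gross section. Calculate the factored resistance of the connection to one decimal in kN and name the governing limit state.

Bolt shear: A_b = π(16)²/4 = 201.06 mm². φR_n = 0.75 × 469 × 201.06 × 6 × 1 = 424.3 kN.
Bearing (20 mm plate, F_u = 400 MPa): end bolts L_c = 27 − 18/2 = 18, R_n = min(1.2×18×20×400, 2.4×16×20×400) = 172.8 kN/bolt; interior L_c = 61 − 18 = 43, R_n = 307.2 kN/bolt. φR_n = 0.75 × (2×172.8 + 4×307.2) = 1180.8 kN.
Block shear: shear path 2×[27+2×61] = 2×149 mm, A_gv = 5960, A_nv = 2×(149 − 2.5×20)×20 = 3960 mm²; tension across gage: (40 − 1×20)×20 = 400 mm². R_n = min(0.6×400×3960, 0.6×250×5960) + 1.0×400×400 = min(950.4, 894) + 160 = 1054 kN. φR_n = 0.75 × 1054 = 790.5 kN.
Tension rupture (net): A_n = (121 − 2×20)×20 = 1620 mm² (U = 1.0, A_e = A_n). φR_n = 0.75 × 400 × 1620 = 486.0 kN.
Tension yield (gross): A_g = 121×20 = 2420 mm². φR_n = 0.90 × 250 × 2420 = 544.5 kN.
Governing: min(424.3, 1180.8, 790.5, 486.0, 544.5) = 424.3 kN → bolt shear.

424.3 kN (bolt shear governs)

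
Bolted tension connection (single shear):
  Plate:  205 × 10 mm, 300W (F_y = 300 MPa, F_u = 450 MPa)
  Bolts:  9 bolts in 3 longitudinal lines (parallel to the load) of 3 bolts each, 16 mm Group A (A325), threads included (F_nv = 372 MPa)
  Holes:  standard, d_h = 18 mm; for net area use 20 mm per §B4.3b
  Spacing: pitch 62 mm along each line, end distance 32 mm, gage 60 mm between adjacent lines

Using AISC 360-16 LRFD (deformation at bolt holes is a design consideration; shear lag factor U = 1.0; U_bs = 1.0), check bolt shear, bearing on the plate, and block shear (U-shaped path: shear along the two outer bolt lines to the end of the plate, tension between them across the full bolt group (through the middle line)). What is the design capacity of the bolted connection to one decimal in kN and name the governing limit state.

504.9 kN (bolt shear governs)

Bolt shear: A_b = π(16)²/4 = 201.06 mm². φR_n = 0.75 × 372 × 201.06 × 9 × 1 = 504.9 kN.
Bearing (10 mm plate, F_u = 450 MPa): end bolts L_c = 32 − 18/2 = 23, R_n = min(1.2×23×10×450, 2.4×16×10×450) = 124.2 kN/bolt; interior L_c = 62 − 18 = 44, R_n = 172.8 kN/bolt. φR_n = 0.75 × (3×124.2 + 6×172.8) = 1057.1 kN.
Block shear: shear path 2×[32+2×62] = 2×156 mm, A_gv = 3120, A_nv = 2×(156 − 2.5×20)×10 = 2120 mm²; tension across gage: (120 − 2×20)×10 = 800 mm². R_n = min(0.6×450×2120, 0.6×300×3120) + 1.0×450×800 = min(572.4, 561.6) + 360 = 921.6 kN. φR_n = 0.75 × 921.6 = 691.2 kN.
Governing: min(504.9, 1057.1, 691.2) = 504.9 kN → bolt shear.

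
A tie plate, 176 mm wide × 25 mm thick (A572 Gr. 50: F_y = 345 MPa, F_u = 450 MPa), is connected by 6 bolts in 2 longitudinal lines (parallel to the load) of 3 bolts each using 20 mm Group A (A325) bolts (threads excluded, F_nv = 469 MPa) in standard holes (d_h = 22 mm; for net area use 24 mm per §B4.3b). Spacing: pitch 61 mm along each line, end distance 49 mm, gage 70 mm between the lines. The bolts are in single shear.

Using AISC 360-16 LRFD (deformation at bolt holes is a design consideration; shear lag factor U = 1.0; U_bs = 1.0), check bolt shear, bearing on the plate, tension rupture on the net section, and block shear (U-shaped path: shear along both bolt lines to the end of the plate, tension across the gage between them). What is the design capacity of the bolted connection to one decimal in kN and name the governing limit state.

Bolt shear: A_b = π(20)²/4 = 314.16 mm². φR_n = 0.75 × 469 × 314.16 × 6 × 1 = 663.0 kN.
Bearing (25 mm plate, F_u = 450 MPa): end bolts L_c = 49 − 22/2 = 38, R_n = min(1.2×38×25×450, 2.4×20×25×450) = 513 kN/bolt; interior L_c = 61 − 22 = 39, R_n = 526.5 kN/bolt. φR_n = 0.75 × (2×513 + 4×526.5) = 2349.0 kN.
Tension rupture (net): A_n = (176 − 2×24)×25 = 3200 mm² (U = 1.0, A_e = A_n). φR_n = 0.75 × 450 × 3200 = 1080.0 kN.
Block shear: shear path 2×[49+2×61] = 2×171 mm, A_gv = 8550, A_nv = 2×(171 − 2.5×24)×25 = 5550 mm²; tension across gage: (70 − 1×24)×25 = 1150 mm². R_n = min(0.6×450×5550, 0.6×345×8550) + 1.0×450×1150 = min(1498.5, 1769.9) + 517.5 = 2016 kN. φR_n = 0.75 × 2016 = 1512.0 kN.
Governing: min(663.0, 2349.0, 1080.0, 1512.0) = 663.0 kN → bolt shear.

663.0 kN (bolt shear governs)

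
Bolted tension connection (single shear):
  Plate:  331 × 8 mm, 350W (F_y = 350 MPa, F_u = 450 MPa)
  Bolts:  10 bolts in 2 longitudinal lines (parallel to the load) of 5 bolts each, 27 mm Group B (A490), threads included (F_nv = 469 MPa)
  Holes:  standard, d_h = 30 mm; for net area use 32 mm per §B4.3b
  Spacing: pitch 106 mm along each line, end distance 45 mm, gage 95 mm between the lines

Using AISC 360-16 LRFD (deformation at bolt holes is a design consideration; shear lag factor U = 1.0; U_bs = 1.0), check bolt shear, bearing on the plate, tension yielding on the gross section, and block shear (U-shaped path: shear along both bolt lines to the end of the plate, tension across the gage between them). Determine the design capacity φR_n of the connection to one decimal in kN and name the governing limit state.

Bolt shear: A_b = π(27)²/4 = 572.56 mm². φR_n = 0.75 × 469 × 572.56 × 10 × 1 = 2014.0 kN.
Bearing (8 mm plate, F_u = 450 MPa): end bolts L_c = 45 − 30/2 = 30, R_n = min(1.2×30×8×450, 2.4×27×8×450) = 129.6 kN/bolt; interior L_c = 106 − 30 = 76, R_n = 233.28 kN/bolt. φR_n = 0.75 × (2×129.6 + 8×233.28) = 1594.1 kN.
Tension yield (gross): A_g = 331×8 = 2648 mm². φR_n = 0.90 × 350 × 2648 = 834.1 kN.
Block shear: shear path 2×[45+4×106] = 2×469 mm, A_gv = 7504, A_nv = 2×(469 − 4.5×32)×8 = 5200 mm²; tension across gage: (95 − 1×32)×8 = 504 mm². R_n = min(0.6×450×5200, 0.6×350×7504) + 1.0×450×504 = min(1404, 1575.8) + 226.8 = 1630.8 kN. φR_n = 0.75 × 1630.8 = 1223.1 kN.
Governing: min(2014.0, 1594.1, 834.1, 1223.1) = 834.1 kN → gross-section yield.

834.1 kN (gross-section yield governs)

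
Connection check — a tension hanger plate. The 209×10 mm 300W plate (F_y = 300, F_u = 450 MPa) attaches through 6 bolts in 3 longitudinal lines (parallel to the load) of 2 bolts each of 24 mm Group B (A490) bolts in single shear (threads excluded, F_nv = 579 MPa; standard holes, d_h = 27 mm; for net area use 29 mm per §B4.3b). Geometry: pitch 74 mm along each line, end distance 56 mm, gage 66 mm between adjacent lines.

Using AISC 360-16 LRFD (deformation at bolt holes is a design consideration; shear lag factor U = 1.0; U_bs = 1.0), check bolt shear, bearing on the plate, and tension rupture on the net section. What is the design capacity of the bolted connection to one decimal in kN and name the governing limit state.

411.8 kN (net-section rupture governs)

Bolt shear: A_b = π(24)²/4 = 452.39 mm². φR_n = 0.75 × 579 × 452.39 × 6 × 1 = 1178.7 kN.
Bearing (10 mm plate, F_u = 450 MPa): end bolts L_c = 56 − 27/2 = 42.5, R_n = min(1.2×42.5×10×450, 2.4×24×10×450) = 229.5 kN/bolt; interior L_c = 74 − 27 = 47, R_n = 253.8 kN/bolt. φR_n = 0.75 × (3×229.5 + 3×253.8) = 1087.4 kN.
Tension rupture (net): A_n = (209 − 3×29)×10 = 1220 mm² (U = 1.0, A_e = A_n). φR_n = 0.75 × 450 × 1220 = 411.8 kN.
Governing: min(1178.7, 1087.4, 411.8) = 411.8 kN → net-section rupture.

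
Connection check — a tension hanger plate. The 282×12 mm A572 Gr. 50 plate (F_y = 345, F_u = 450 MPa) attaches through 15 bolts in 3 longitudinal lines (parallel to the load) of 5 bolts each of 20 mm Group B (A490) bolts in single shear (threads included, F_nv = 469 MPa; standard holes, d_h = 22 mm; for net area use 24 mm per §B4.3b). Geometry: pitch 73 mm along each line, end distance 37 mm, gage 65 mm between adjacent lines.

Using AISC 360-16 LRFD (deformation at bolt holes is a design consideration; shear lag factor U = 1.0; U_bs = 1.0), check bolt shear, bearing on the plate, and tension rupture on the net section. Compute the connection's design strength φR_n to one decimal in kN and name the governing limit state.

Bolt shear: A_b = π(20)²/4 = 314.16 mm². φR_n = 0.75 × 469 × 314.16 × 15 × 1 = 1657.6 kN.
Bearing (12 mm plate, F_u = 450 MPa): end bolts L_c = 37 − 22/2 = 26, R_n = min(1.2×26×12×450, 2.4×20×12×450) = 168.48 kN/bolt; interior L_c = 73 − 22 = 51, R_n = 259.2 kN/bolt. φR_n = 0.75 × (3×168.48 + 12×259.2) = 2711.9 kN.
Tension rupture (net): A_n = (282 − 3×24)×12 = 2520 mm² (U = 1.0, A_e = A_n). φR_n = 0.75 × 450 × 2520 = 850.5 kN.
Governing: min(1657.6, 2711.9, 850.5) = 850.5 kN → net-section rupture.

850.5 kN (net-section rupture governs)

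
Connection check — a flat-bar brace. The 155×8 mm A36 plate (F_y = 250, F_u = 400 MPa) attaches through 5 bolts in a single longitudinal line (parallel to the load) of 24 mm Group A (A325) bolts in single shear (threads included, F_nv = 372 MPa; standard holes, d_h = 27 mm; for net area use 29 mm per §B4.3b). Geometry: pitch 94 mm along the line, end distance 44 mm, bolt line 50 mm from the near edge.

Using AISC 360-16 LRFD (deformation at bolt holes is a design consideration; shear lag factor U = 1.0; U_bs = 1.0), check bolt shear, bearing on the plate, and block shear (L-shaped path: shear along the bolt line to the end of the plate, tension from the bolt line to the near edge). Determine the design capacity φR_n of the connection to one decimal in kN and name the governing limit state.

Bolt shear: A_b = π(24)²/4 = 452.39 mm². φR_n = 0.75 × 372 × 452.39 × 5 × 1 = 631.1 kN.
Bearing (8 mm plate, F_u = 400 MPa): end bolts L_c = 44 − 27/2 = 30.5, R_n = min(1.2×30.5×8×400, 2.4×24×8×400) = 117.12 kN/bolt; interior L_c = 94 − 27 = 67, R_n = 184.32 kN/bolt. φR_n = 0.75 × (1×117.12 + 4×184.32) = 640.8 kN.
Block shear: shear path 1×[44+4×94] = 1×420 mm, A_gv = 3360, A_nv = 1×(420 − 4.5×29)×8 = 2316 mm²; tension to near edge: (50 − 0.5×29)×8 = 284 mm². R_n = min(0.6×400×2316, 0.6×250×3360) + 1.0×400×284 = min(555.84, 504) + 113.6 = 617.6 kN. φR_n = 0.75 × 617.6 = 463.2 kN.
Governing: min(631.1, 640.8, 463.2) = 463.2 kN → block shear.

463.2 kN (block shear governs)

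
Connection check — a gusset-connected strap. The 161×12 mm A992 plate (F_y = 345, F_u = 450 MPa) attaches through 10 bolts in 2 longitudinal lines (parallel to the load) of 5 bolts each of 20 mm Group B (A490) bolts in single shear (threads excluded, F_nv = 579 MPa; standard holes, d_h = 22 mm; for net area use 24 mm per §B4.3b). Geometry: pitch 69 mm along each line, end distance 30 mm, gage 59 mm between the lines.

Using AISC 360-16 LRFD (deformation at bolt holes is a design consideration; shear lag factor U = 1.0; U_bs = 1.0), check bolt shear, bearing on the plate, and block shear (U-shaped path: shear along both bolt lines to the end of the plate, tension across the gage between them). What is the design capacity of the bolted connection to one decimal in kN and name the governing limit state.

1104.0 kN (block shear governs)

Bolt shear: A_b = π(20)²/4 = 314.16 mm². φR_n = 0.75 × 579 × 314.16 × 10 × 1 = 1364.2 kN.
Bearing (12 mm plate, F_u = 450 MPa): end bolts L_c = 30 − 22/2 = 19, R_n = min(1.2×19×12×450, 2.4×20×12×450) = 123.12 kN/bolt; interior L_c = 69 − 22 = 47, R_n = 259.2 kN/bolt. φR_n = 0.75 × (2×123.12 + 8×259.2) = 1739.9 kN.
Block shear: shear path 2×[30+4×69] = 2×306 mm, A_gv = 7344, A_nv = 2×(306 − 4.5×24)×12 = 4752 mm²; tension across gage: (59 − 1×24)×12 = 420 mm². R_n = min(0.6×450×4752, 0.6×345×7344) + 1.0×450×420 = min(1283, 1520.2) + 189 = 1472 kN. φR_n = 0.75 × 1472 = 1104.0 kN.
Governing: min(1364.2, 1739.9, 1104.0) = 1104.0 kN → block shear.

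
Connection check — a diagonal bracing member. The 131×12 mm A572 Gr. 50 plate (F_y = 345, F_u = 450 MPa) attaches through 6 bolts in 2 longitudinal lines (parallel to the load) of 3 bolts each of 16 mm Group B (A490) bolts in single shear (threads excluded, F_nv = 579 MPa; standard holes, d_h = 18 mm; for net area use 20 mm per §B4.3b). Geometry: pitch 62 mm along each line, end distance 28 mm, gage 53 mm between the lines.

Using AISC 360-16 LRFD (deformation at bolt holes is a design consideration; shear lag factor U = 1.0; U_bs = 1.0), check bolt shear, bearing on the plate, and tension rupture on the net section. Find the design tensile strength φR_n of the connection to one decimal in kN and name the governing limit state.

368.6 kN (net-section rupture governs)

Bolt shear: A_b = π(16)²/4 = 201.06 mm². φR_n = 0.75 × 579 × 201.06 × 6 × 1 = 523.9 kN.
Bearing (12 mm plate, F_u = 450 MPa): end bolts L_c = 28 − 18/2 = 19, R_n = min(1.2×19×12×450, 2.4×16×12×450) = 123.12 kN/bolt; interior L_c = 62 − 18 = 44, R_n = 207.36 kN/bolt. φR_n = 0.75 × (2×123.12 + 4×207.36) = 806.8 kN.
Tension rupture (net): A_n = (131 − 2×20)×12 = 1092 mm² (U = 1.0, A_e = A_n). φR_n = 0.75 × 450 × 1092 = 368.6 kN.
Governing: min(523.9, 806.8, 368.6) = 368.6 kN → net-section rupture.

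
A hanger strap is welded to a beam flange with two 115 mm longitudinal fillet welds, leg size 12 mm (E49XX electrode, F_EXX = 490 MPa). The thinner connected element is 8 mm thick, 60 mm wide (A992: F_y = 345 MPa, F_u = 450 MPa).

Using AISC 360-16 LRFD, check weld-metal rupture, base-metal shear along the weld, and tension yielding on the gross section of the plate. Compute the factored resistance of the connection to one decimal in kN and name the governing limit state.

Weld metal: throat = 0.707×12 = 8.484 mm, L = 2×115 = 230 mm. φR_n = 0.75 × 0.6 × 490 × 8.484 × 230 = 430.3 kN.
Base metal shear (8 mm plate): yield φR_n = 1.0×0.6×345×8×230 = 380.9 kN; rupture φR_n = 0.75×0.6×450×8×230 = 372.6 kN; take 372.6 kN (rupture).
Tension yield (gross): A_g = 60×8 = 480 mm². φR_n = 0.90 × 345 × 480 = 149.0 kN.
Governing: min(430.3, 372.6, 149.0) = 149.0 kN → gross-section yield.

149.0 kN (gross-section yield governs)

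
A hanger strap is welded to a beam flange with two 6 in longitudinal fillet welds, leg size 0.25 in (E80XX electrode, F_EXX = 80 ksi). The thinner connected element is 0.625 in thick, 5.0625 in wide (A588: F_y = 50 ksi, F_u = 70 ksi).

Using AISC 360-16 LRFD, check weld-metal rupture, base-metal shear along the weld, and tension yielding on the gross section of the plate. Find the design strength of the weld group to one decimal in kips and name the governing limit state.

76.4 kips (weld metal governs)

Weld metal: throat = 0.707×0.25 = 0.17675 in, L = 2×6 = 12 in. φR_n = 0.75 × 0.6 × 80 × 0.17675 × 12 = 76.4 kips.
Base metal shear (0.625 in plate): yield φR_n = 1.0×0.6×50×0.625×12 = 225.0 kips; rupture φR_n = 0.75×0.6×70×0.625×12 = 236.3 kips; take 225.0 kips (yield).
Tension yield (gross): A_g = 5.0625×0.625 = 3.1641 in². φR_n = 0.90 × 50 × 3.1641 = 142.4 kips.
Governing: min(76.4, 225.0, 142.4) = 76.4 kips → weld metal.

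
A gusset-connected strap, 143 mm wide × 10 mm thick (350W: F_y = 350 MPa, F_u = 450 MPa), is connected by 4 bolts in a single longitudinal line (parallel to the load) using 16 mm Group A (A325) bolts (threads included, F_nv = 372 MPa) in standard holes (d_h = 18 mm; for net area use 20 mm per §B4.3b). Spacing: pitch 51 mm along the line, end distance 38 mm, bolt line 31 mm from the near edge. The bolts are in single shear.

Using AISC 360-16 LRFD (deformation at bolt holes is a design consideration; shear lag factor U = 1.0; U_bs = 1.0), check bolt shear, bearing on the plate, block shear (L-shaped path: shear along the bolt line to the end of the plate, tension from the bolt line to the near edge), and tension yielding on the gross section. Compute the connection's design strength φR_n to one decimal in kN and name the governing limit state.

Bolt shear: A_b = π(16)²/4 = 201.06 mm². φR_n = 0.75 × 372 × 201.06 × 4 × 1 = 224.4 kN.
Bearing (10 mm plate, F_u = 450 MPa): end bolts L_c = 38 − 18/2 = 29, R_n = min(1.2×29×10×450, 2.4×16×10×450) = 156.6 kN/bolt; interior L_c = 51 − 18 = 33, R_n = 172.8 kN/bolt. φR_n = 0.75 × (1×156.6 + 3×172.8) = 506.3 kN.
Block shear: shear path 1×[38+3×51] = 1×191 mm, A_gv = 1910, A_nv = 1×(191 − 3.5×20)×10 = 1210 mm²; tension to near edge: (31 − 0.5×20)×10 = 210 mm². R_n = min(0.6×450×1210, 0.6×350×1910) + 1.0×450×210 = min(326.7, 401.1) + 94.5 = 421.2 kN. φR_n = 0.75 × 421.2 = 315.9 kN.
Tension yield (gross): A_g = 143×10 = 1430 mm². φR_n = 0.90 × 350 × 1430 = 450.5 kN.
Governing: min(224.4, 506.3, 315.9, 450.5) = 224.4 kN → bolt shear.

224.4 kN (bolt shear governs)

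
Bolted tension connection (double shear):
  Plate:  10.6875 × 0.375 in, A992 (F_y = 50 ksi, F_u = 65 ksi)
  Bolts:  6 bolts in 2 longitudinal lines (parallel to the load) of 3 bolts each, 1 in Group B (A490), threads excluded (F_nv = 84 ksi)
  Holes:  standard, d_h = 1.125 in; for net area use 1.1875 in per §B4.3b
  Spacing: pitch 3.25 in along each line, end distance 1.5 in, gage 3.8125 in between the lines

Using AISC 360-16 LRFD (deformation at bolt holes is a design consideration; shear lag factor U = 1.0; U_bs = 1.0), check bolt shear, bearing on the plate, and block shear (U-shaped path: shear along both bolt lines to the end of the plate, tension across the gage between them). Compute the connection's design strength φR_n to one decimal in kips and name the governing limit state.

Bolt shear: A_b = π(1)²/4 = 0.7854 in². φR_n = 0.75 × 84 × 0.7854 × 6 × 2 = 593.8 kips.
Bearing (0.375 in plate, F_u = 65 ksi): end bolts L_c = 1.5 − 1.125/2 = 0.9375, R_n = min(1.2×0.9375×0.375×65, 2.4×1×0.375×65) = 27.422 kips/bolt; interior L_c = 3.25 − 1.125 = 2.125, R_n = 58.5 kips/bolt. φR_n = 0.75 × (2×27.422 + 4×58.5) = 216.6 kips.
Block shear: shear path 2×[1.5+2×3.25] = 2×8 in, A_gv = 6, A_nv = 2×(8 − 2.5×1.1875)×0.375 = 3.7734 in²; tension across gage: (3.8125 − 1×1.1875)×0.375 = 0.98438 in². R_n = min(0.6×65×3.7734, 0.6×50×6) + 1.0×65×0.98438 = min(147.16, 180) + 63.985 = 211.15 kips. φR_n = 0.75 × 211.15 = 158.4 kips.
Governing: min(593.8, 216.6, 158.4) = 158.4 kips → block shear.

158.4 kips (block shear governs)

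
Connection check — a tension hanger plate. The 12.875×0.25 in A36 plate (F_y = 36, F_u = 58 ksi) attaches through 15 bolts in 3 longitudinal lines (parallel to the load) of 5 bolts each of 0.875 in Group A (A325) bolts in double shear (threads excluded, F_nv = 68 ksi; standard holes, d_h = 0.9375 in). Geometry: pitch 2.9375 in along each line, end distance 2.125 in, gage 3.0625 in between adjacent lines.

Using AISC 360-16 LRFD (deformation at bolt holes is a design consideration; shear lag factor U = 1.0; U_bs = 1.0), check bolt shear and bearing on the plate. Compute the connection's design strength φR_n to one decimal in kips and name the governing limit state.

Bolt shear: A_b = π(0.875)²/4 = 0.60132 in². φR_n = 0.75 × 68 × 0.60132 × 15 × 2 = 920.0 kips.
Bearing (0.25 in plate, F_u = 58 ksi): end bolts L_c = 2.125 − 0.9375/2 = 1.65625, R_n = min(1.2×1.65625×0.25×58, 2.4×0.875×0.25×58) = 28.819 kips/bolt; interior L_c = 2.9375 − 0.9375 = 2, R_n = 30.45 kips/bolt. φR_n = 0.75 × (3×28.819 + 12×30.45) = 338.9 kips.
Governing: min(920.0, 338.9) = 338.9 kips → bearing.

338.9 kips (bearing governs)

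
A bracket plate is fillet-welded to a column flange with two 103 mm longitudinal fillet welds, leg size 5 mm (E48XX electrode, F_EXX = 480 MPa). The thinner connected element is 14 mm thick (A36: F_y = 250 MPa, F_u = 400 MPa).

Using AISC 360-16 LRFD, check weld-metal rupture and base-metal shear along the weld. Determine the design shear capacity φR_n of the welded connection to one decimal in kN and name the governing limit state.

157.3 kN (weld metal governs)

Weld metal: throat = 0.707×5 = 3.535 mm, L = 2×103 = 206 mm. φR_n = 0.75 × 0.6 × 480 × 3.535 × 206 = 157.3 kN.
Base metal shear (14 mm plate): yield φR_n = 1.0×0.6×250×14×206 = 432.6 kN; rupture φR_n = 0.75×0.6×400×14×206 = 519.1 kN; take 432.6 kN (yield).
Governing: min(157.3, 432.6) = 157.3 kN → weld metal.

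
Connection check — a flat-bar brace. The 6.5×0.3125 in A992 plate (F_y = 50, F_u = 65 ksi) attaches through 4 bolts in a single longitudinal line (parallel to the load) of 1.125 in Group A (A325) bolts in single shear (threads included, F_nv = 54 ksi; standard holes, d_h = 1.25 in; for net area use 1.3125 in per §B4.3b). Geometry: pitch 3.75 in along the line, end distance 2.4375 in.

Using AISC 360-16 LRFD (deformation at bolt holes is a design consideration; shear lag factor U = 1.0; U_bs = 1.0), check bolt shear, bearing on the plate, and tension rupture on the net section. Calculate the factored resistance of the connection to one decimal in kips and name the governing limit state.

Bolt shear: A_b = π(1.125)²/4 = 0.99402 in². φR_n = 0.75 × 54 × 0.99402 × 4 × 1 = 161.0 kips.
Bearing (0.3125 in plate, F_u = 65 ksi): end bolts L_c = 2.4375 − 1.25/2 = 1.8125, R_n = min(1.2×1.8125×0.3125×65, 2.4×1.125×0.3125×65) = 44.18 kips/bolt; interior L_c = 3.75 − 1.25 = 2.5, R_n = 54.844 kips/bolt. φR_n = 0.75 × (1×44.18 + 3×54.844) = 156.5 kips.
Tension rupture (net): A_n = (6.5 − 1×1.3125)×0.3125 = 1.6211 in² (U = 1.0, A_e = A_n). φR_n = 0.75 × 65 × 1.6211 = 79.0 kips.
Governing: min(161.0, 156.5, 79.0) = 79.0 kips → net-section rupture.

79.0 kips (net-section rupture governs)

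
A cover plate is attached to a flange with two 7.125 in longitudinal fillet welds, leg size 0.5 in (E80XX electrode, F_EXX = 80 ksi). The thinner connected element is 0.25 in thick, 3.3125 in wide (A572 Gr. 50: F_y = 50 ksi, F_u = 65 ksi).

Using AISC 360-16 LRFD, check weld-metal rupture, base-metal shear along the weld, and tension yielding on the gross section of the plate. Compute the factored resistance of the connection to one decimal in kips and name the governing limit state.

37.3 kips (gross-section yield governs)

Weld metal: throat = 0.707×0.5 = 0.3535 in, L = 2×7.125 = 14.25 in. φR_n = 0.75 × 0.6 × 80 × 0.3535 × 14.25 = 181.3 kips.
Base metal shear (0.25 in plate): yield φR_n = 1.0×0.6×50×0.25×14.25 = 106.9 kips; rupture φR_n = 0.75×0.6×65×0.25×14.25 = 104.2 kips; take 104.2 kips (rupture).
Tension yield (gross): A_g = 3.3125×0.25 = 0.82813 in². φR_n = 0.90 × 50 × 0.82813 = 37.3 kips.
Governing: min(181.3, 104.2, 37.3) = 37.3 kips → gross-section yield.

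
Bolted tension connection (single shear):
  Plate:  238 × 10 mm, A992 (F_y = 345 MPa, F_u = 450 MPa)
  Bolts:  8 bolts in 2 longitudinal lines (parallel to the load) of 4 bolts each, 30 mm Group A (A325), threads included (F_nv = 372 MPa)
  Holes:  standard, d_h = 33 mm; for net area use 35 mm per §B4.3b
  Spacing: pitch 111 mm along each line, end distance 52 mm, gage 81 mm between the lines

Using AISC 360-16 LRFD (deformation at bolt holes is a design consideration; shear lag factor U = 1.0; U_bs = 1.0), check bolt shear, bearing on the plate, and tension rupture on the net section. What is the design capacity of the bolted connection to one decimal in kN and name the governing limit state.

Bolt shear: A_b = π(30)²/4 = 706.86 mm². φR_n = 0.75 × 372 × 706.86 × 8 × 1 = 1577.7 kN.
Bearing (10 mm plate, F_u = 450 MPa): end bolts L_c = 52 − 33/2 = 35.5, R_n = min(1.2×35.5×10×450, 2.4×30×10×450) = 191.7 kN/bolt; interior L_c = 111 − 33 = 78, R_n = 324 kN/bolt. φR_n = 0.75 × (2×191.7 + 6×324) = 1745.6 kN.
Tension rupture (net): A_n = (238 − 2×35)×10 = 1680 mm² (U = 1.0, A_e = A_n). φR_n = 0.75 × 450 × 1680 = 567.0 kN.
Governing: min(1577.7, 1745.6, 567.0) = 567.0 kN → net-section rupture.

567.0 kN (net-section rupture governs)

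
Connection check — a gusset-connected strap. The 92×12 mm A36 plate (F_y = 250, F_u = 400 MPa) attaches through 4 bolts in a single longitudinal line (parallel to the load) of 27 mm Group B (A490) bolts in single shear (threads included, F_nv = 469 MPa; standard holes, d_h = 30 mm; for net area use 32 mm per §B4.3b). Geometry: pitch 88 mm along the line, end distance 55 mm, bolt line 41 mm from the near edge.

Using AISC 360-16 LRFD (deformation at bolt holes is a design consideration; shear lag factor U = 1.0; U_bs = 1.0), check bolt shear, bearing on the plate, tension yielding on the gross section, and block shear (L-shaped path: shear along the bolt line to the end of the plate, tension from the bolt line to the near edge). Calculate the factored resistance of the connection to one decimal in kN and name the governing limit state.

248.4 kN (gross-section yield governs)

Bolt shear: A_b = π(27)²/4 = 572.56 mm². φR_n = 0.75 × 469 × 572.56 × 4 × 1 = 805.6 kN.
Bearing (12 mm plate, F_u = 400 MPa): end bolts L_c = 55 − 30/2 = 40, R_n = min(1.2×40×12×400, 2.4×27×12×400) = 230.4 kN/bolt; interior L_c = 88 − 30 = 58, R_n = 311.04 kN/bolt. φR_n = 0.75 × (1×230.4 + 3×311.04) = 872.6 kN.
Tension yield (gross): A_g = 92×12 = 1104 mm². φR_n = 0.90 × 250 × 1104 = 248.4 kN.
Block shear: shear path 1×[55+3×88] = 1×319 mm, A_gv = 3828, A_nv = 1×(319 − 3.5×32)×12 = 2484 mm²; tension to near edge: (41 − 0.5×32)×12 = 300 mm². R_n = min(0.6×400×2484, 0.6×250×3828) + 1.0×400×300 = min(596.16, 574.2) + 120 = 694.2 kN. φR_n = 0.75 × 694.2 = 520.7 kN.
Governing: min(805.6, 872.6, 248.4, 520.7) = 248.4 kN → gross-section yield.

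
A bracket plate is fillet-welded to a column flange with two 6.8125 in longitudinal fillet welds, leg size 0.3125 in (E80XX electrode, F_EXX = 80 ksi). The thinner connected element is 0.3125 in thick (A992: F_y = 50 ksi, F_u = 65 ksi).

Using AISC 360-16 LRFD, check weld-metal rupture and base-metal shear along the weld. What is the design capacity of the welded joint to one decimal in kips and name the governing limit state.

Weld metal: throat = 0.707×0.3125 = 0.22094 in, L = 2×6.8125 = 13.625 in. φR_n = 0.75 × 0.6 × 80 × 0.22094 × 13.625 = 108.4 kips.
Base metal shear (0.3125 in plate): yield φR_n = 1.0×0.6×50×0.3125×13.625 = 127.7 kips; rupture φR_n = 0.75×0.6×65×0.3125×13.625 = 124.5 kips; take 124.5 kips (rupture).
Governing: min(108.4, 124.5) = 108.4 kips → weld metal.

108.4 kips (weld metal governs)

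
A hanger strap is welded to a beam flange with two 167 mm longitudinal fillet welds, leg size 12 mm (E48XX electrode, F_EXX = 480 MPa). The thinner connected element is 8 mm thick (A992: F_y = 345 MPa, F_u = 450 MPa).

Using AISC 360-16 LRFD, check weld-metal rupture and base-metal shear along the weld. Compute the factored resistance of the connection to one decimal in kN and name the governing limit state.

Weld metal: throat = 0.707×12 = 8.484 mm, L = 2×167 = 334 mm. φR_n = 0.75 × 0.6 × 480 × 8.484 × 334 = 612.1 kN.
Base metal shear (8 mm plate): yield φR_n = 1.0×0.6×345×8×334 = 553.1 kN; rupture φR_n = 0.75×0.6×450×8×334 = 541.1 kN; take 541.1 kN (rupture).
Governing: min(612.1, 541.1) = 541.1 kN → base-metal shear.

541.1 kN (base-metal shear governs)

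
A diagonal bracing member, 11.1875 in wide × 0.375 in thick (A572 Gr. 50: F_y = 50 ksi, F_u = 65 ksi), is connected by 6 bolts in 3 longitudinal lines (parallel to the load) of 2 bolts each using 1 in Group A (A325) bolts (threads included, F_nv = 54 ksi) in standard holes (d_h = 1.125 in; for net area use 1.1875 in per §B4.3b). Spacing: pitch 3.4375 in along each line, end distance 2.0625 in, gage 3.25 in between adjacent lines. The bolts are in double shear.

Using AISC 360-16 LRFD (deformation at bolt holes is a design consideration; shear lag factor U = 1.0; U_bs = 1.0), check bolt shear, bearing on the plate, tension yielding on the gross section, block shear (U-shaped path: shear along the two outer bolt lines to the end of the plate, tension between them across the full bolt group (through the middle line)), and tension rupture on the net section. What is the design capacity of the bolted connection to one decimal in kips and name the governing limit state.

Bolt shear: A_b = π(1)²/4 = 0.7854 in². φR_n = 0.75 × 54 × 0.7854 × 6 × 2 = 381.7 kips.
Bearing (0.375 in plate, F_u = 65 ksi): end bolts L_c = 2.0625 − 1.125/2 = 1.5, R_n = min(1.2×1.5×0.375×65, 2.4×1×0.375×65) = 43.875 kips/bolt; interior L_c = 3.4375 − 1.125 = 2.3125, R_n = 58.5 kips/bolt. φR_n = 0.75 × (3×43.875 + 3×58.5) = 230.3 kips.
Tension yield (gross): A_g = 11.1875×0.375 = 4.1953 in². φR_n = 0.90 × 50 × 4.1953 = 188.8 kips.
Block shear: shear path 2×[2.0625+1×3.4375] = 2×5.5 in, A_gv = 4.125, A_nv = 2×(5.5 − 1.5×1.1875)×0.375 = 2.7891 in²; tension across gage: (6.5 − 2×1.1875)×0.375 = 1.5469 in². R_n = min(0.6×65×2.7891, 0.6×50×4.125) + 1.0×65×1.5469 = min(108.77, 123.75) + 100.55 = 209.32 kips. φR_n = 0.75 × 209.32 = 157.0 kips.
Tension rupture (net): A_n = (11.1875 − 3×1.1875)×0.375 = 2.8594 in² (U = 1.0, A_e = A_n). φR_n = 0.75 × 65 × 2.8594 = 139.4 kips.
Governing: min(381.7, 230.3, 188.8, 157.0, 139.4) = 139.4 kips → net-section rupture.

139.4 kips (net-section rupture governs)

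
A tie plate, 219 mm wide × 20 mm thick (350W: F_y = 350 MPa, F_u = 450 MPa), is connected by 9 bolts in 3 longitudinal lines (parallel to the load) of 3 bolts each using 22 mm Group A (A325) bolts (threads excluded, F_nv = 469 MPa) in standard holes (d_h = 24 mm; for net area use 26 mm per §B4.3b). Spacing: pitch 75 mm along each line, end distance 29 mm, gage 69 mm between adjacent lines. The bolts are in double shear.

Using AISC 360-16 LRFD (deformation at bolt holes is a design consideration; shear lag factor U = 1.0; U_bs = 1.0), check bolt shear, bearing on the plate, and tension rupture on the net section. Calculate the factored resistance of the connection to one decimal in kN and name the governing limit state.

951.8 kN (net-section rupture governs)

Bolt shear: A_b = π(22)²/4 = 380.13 mm². φR_n = 0.75 × 469 × 380.13 × 9 × 2 = 2406.8 kN.
Bearing (20 mm plate, F_u = 450 MPa): end bolts L_c = 29 − 24/2 = 17, R_n = min(1.2×17×20×450, 2.4×22×20×450) = 183.6 kN/bolt; interior L_c = 75 − 24 = 51, R_n = 475.2 kN/bolt. φR_n = 0.75 × (3×183.6 + 6×475.2) = 2551.5 kN.
Tension rupture (net): A_n = (219 − 3×26)×20 = 2820 mm² (U = 1.0, A_e = A_n). φR_n = 0.75 × 450 × 2820 = 951.8 kN.
Governing: min(2406.8, 2551.5, 951.8) = 951.8 kN → net-section rupture.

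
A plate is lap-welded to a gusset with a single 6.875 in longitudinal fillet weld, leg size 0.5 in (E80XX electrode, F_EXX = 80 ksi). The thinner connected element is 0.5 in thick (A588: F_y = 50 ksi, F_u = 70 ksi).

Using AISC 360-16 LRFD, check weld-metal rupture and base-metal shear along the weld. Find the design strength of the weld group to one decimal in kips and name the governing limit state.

Weld metal: throat = 0.707×0.5 = 0.3535 in, L = 6.875 in. φR_n = 0.75 × 0.6 × 80 × 0.3535 × 6.875 = 87.5 kips.
Base metal shear (0.5 in plate): yield φR_n = 1.0×0.6×50×0.5×6.875 = 103.1 kips; rupture φR_n = 0.75×0.6×70×0.5×6.875 = 108.3 kips; take 103.1 kips (yield).
Governing: min(87.5, 103.1) = 87.5 kips → weld metal.

87.5 kips (weld metal governs)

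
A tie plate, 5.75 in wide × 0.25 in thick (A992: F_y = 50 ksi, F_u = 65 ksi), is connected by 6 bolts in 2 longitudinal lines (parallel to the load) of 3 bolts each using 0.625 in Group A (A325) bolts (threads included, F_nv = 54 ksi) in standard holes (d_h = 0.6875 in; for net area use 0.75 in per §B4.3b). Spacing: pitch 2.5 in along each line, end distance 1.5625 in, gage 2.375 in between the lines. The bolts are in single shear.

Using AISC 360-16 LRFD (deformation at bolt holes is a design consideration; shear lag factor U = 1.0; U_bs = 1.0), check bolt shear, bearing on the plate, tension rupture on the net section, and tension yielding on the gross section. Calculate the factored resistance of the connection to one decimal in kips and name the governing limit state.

Bolt shear: A_b = π(0.625)²/4 = 0.3068 in². φR_n = 0.75 × 54 × 0.3068 × 6 × 1 = 74.6 kips.
Bearing (0.25 in plate, F_u = 65 ksi): end bolts L_c = 1.5625 − 0.6875/2 = 1.21875, R_n = min(1.2×1.21875×0.25×65, 2.4×0.625×0.25×65) = 23.766 kips/bolt; interior L_c = 2.5 − 0.6875 = 1.8125, R_n = 24.375 kips/bolt. φR_n = 0.75 × (2×23.766 + 4×24.375) = 108.8 kips.
Tension rupture (net): A_n = (5.75 − 2×0.75)×0.25 = 1.0625 in² (U = 1.0, A_e = A_n). φR_n = 0.75 × 65 × 1.0625 = 51.8 kips.
Tension yield (gross): A_g = 5.75×0.25 = 1.4375 in². φR_n = 0.90 × 50 × 1.4375 = 64.7 kips.
Governing: min(74.6, 108.8, 51.8, 64.7) = 51.8 kips → net-section rupture.

51.8 kips (net-section rupture governs)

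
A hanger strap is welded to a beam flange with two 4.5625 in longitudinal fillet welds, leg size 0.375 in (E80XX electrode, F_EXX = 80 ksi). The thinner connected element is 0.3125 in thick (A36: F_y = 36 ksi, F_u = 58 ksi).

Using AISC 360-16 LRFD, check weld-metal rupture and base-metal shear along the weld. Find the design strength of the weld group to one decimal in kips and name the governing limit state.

61.6 kips (base-metal shear governs)

Weld metal: throat = 0.707×0.375 = 0.26513 in, L = 2×4.5625 = 9.125 in. φR_n = 0.75 × 0.6 × 80 × 0.26513 × 9.125 = 87.1 kips.
Base metal shear (0.3125 in plate): yield φR_n = 1.0×0.6×36×0.3125×9.125 = 61.6 kips; rupture φR_n = 0.75×0.6×58×0.3125×9.125 = 74.4 kips; take 61.6 kips (yield).
Governing: min(87.1, 61.6) = 61.6 kips → base-metal shear.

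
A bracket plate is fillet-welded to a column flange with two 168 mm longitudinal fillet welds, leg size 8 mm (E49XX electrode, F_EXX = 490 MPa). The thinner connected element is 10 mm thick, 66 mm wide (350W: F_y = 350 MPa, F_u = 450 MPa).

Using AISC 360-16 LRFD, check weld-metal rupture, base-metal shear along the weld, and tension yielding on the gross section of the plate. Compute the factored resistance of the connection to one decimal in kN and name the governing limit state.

Weld metal: throat = 0.707×8 = 5.656 mm, L = 2×168 = 336 mm. φR_n = 0.75 × 0.6 × 490 × 5.656 × 336 = 419.0 kN.
Base metal shear (10 mm plate): yield φR_n = 1.0×0.6×350×10×336 = 705.6 kN; rupture φR_n = 0.75×0.6×450×10×336 = 680.4 kN; take 680.4 kN (rupture).
Tension yield (gross): A_g = 66×10 = 660 mm². φR_n = 0.90 × 350 × 660 = 207.9 kN.
Governing: min(419.0, 680.4, 207.9) = 207.9 kN → gross-section yield.

207.9 kN (gross-section yield governs)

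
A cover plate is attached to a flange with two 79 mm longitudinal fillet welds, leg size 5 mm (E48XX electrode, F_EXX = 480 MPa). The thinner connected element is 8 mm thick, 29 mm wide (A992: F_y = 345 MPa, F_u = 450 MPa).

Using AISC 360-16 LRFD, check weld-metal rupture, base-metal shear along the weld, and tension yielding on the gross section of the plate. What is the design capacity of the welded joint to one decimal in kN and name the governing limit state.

72.0 kN (gross-section yield governs)

Weld metal: throat = 0.707×5 = 3.535 mm, L = 2×79 = 158 mm. φR_n = 0.75 × 0.6 × 480 × 3.535 × 158 = 120.6 kN.
Base metal shear (8 mm plate): yield φR_n = 1.0×0.6×345×8×158 = 261.6 kN; rupture φR_n = 0.75×0.6×450×8×158 = 256.0 kN; take 256.0 kN (rupture).
Tension yield (gross): A_g = 29×8 = 232 mm². φR_n = 0.90 × 345 × 232 = 72.0 kN.
Governing: min(120.6, 256.0, 72.0) = 72.0 kN → gross-section yield.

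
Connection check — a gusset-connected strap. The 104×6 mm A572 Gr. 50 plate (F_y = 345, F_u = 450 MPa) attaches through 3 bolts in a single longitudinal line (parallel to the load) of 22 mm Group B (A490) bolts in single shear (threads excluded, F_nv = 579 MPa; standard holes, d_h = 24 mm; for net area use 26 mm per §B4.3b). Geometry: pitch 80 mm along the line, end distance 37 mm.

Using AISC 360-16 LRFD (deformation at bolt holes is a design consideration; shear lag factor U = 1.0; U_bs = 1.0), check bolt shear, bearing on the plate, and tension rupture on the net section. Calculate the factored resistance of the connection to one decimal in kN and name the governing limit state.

158.0 kN (net-section rupture governs)

Bolt shear: A_b = π(22)²/4 = 380.13 mm². φR_n = 0.75 × 579 × 380.13 × 3 × 1 = 495.2 kN.
Bearing (6 mm plate, F_u = 450 MPa): end bolts L_c = 37 − 24/2 = 25, R_n = min(1.2×25×6×450, 2.4×22×6×450) = 81 kN/bolt; interior L_c = 80 − 24 = 56, R_n = 142.56 kN/bolt. φR_n = 0.75 × (1×81 + 2×142.56) = 274.6 kN.
Tension rupture (net): A_n = (104 − 1×26)×6 = 468 mm² (U = 1.0, A_e = A_n). φR_n = 0.75 × 450 × 468 = 158.0 kN.
Governing: min(495.2, 274.6, 158.0) = 158.0 kN → net-section rupture.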